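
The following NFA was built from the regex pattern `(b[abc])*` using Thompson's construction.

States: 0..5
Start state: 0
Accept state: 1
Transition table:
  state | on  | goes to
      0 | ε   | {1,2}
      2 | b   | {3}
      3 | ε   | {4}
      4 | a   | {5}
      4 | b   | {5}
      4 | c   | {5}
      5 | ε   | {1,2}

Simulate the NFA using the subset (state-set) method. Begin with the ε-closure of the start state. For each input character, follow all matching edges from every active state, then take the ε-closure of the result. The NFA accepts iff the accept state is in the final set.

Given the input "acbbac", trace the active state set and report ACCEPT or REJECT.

initial (ε-close {0}): {0,1,2}
'a' @ 1: {}  — dead — no transitions
rest 'cbbac' ignored (set empty)
end set {} — state 1 not in

Answer: REJECT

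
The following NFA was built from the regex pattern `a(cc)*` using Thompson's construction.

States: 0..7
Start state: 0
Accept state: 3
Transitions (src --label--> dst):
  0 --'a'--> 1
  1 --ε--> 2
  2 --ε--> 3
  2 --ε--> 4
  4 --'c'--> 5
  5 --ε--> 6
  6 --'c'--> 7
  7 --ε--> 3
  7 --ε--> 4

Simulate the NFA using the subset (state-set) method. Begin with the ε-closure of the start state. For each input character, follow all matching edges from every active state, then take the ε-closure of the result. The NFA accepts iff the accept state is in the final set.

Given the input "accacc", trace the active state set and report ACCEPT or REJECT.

Answer: REJECT

Steps:
S₀ = ε-closure({0}) = {0}
'a' @ 1: {1,2,3,4}  [accepting]
'c' @ 2: {5,6}
'c' @ 3: {3,4,7}  [accepting]
'a' @ 4: {}  — dead — no transitions
rest 'cc' ignored (set empty)
end set {} — state 3 not in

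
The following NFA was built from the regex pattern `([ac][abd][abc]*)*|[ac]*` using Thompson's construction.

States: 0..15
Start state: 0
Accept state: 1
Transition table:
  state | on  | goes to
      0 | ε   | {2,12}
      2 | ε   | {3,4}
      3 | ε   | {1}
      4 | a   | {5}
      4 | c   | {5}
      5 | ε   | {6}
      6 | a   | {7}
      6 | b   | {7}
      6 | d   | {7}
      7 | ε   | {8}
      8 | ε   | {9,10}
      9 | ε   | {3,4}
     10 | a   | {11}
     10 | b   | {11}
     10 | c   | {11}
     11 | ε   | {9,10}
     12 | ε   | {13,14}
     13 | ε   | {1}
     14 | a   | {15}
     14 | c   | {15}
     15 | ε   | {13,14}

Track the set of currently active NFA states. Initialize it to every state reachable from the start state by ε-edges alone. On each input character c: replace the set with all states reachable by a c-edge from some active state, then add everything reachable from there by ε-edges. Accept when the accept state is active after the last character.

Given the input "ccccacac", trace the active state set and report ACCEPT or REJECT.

Answer: ACCEPT

Steps:
initial (ε-close {0}): {0,1,2,3,4,12,13,14}
'c' @ 1: {1,5,6,13,14,15}  [accepting]
'c' @ 2: {1,13,14,15}  [accepting]
'c' @ 3: {1,13,14,15}  [accepting]
'c' @ 4: {1,13,14,15}  [accepting]
'a' @ 5: {1,13,14,15}  [accepting]
'c' @ 6: {1,13,14,15}  [accepting]
'a' @ 7: {1,13,14,15}  [accepting]
'c' @ 8: {1,13,14,15}  [accepting]
end set {1,13,14,15} — state 1 in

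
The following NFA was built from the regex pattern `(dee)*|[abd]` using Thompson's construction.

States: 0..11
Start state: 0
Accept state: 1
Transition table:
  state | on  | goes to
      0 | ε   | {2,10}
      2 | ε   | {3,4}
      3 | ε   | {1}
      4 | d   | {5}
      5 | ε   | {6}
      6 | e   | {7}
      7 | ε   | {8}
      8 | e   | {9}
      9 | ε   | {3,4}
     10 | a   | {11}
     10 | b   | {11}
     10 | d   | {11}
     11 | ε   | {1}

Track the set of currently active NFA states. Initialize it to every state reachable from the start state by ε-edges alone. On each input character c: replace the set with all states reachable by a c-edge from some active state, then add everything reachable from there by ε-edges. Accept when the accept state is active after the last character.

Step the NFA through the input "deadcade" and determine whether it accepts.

start: ε-closure({0}) = {0,1,2,3,4,10}
'd' @ 1: {1,5,6,11}  [accepting]
'e' @ 2: {7,8}
'a' @ 3: {}  — no active states
rest 'dcade' ignored (set empty)
end set {} — state 1 not in

Answer: REJECT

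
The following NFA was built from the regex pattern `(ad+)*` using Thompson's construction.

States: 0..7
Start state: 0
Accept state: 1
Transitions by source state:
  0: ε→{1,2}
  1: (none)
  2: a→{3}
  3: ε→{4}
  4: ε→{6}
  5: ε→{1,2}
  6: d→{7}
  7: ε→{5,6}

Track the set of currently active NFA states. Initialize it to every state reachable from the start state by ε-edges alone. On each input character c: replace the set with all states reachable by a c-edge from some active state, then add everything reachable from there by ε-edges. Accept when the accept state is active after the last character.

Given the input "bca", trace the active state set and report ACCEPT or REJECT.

start: ε-closure({0}) = {0,1,2}
'b' @ 1: {}  — dead — no transitions
rest 'ca' ignored (set empty)
final: {}; accept 1 not in set

Answer: REJECT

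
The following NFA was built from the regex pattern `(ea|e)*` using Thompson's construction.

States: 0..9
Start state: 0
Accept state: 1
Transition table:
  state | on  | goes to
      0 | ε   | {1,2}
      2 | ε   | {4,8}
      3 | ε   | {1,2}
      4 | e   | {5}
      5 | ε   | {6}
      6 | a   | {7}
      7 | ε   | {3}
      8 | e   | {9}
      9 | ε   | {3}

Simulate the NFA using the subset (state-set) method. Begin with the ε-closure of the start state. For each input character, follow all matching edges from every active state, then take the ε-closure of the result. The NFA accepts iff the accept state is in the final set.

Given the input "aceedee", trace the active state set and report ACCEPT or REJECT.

Answer: REJECT

Steps:
start: ε-closure({0}) = {0,1,2,4,8}
'a' @ 1: {}  — dead — no transitions
rest 'ceedee' ignored (set empty)
after full input: {}  (accept=1 not in)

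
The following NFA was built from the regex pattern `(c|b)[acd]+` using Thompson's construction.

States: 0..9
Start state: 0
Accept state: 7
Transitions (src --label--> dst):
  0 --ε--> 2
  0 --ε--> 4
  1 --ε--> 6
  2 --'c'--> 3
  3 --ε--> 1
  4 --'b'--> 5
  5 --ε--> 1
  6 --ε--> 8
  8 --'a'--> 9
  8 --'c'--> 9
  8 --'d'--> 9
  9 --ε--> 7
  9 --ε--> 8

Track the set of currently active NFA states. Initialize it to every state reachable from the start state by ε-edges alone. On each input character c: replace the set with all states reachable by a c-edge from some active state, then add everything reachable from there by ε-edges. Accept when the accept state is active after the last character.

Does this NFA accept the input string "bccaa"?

start: ε-closure({0}) = {0,2,4}
'b' @ 1: {1,5,6,8}
'c' @ 2: {7,8,9}  ✓accept
'c' @ 3: {7,8,9}  ✓accept
'a' @ 4: {7,8,9}  ✓accept
'a' @ 5: {7,8,9}  ✓accept
final: {7,8,9}; accept 7 in set

Answer: ACCEPT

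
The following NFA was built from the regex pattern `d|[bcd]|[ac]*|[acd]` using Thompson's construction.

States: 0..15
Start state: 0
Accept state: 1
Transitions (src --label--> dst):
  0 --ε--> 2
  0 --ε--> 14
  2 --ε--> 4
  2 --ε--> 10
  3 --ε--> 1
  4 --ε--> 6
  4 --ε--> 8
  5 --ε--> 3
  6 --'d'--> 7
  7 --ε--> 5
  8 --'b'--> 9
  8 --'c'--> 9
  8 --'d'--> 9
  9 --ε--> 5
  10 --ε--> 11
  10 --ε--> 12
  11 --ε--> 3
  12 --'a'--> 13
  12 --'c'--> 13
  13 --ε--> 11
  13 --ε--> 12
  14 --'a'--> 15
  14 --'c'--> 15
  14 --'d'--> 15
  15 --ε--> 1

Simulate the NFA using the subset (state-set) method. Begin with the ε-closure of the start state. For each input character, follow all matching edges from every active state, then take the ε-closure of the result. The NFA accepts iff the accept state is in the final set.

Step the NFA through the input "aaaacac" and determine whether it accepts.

Answer: ACCEPT

Steps:
start: ε-closure({0}) = {0,1,2,3,4,6,8,10,11,12,14}
'a' @ 1: {1,3,11,12,13,15}  [accepting]
'a' @ 2: {1,3,11,12,13}  [accepting]
'a' @ 3: {1,3,11,12,13}  [accepting]
'a' @ 4: {1,3,11,12,13}  [accepting]
'c' @ 5: {1,3,11,12,13}  [accepting]
'a' @ 6: {1,3,11,12,13}  [accepting]
'c' @ 7: {1,3,11,12,13}  [accepting]
final: {1,3,11,12,13}; accept 1 in set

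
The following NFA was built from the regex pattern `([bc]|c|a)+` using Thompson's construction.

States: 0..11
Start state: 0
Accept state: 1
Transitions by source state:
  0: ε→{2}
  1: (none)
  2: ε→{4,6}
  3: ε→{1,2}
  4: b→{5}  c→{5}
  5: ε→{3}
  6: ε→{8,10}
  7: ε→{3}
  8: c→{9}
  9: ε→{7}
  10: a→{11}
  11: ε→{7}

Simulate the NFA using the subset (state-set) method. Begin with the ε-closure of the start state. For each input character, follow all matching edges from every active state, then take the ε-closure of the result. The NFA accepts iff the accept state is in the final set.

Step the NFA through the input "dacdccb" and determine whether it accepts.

start: ε-closure({0}) = {0,2,4,6,8,10}
'd' @ 1: {}  — no active states
rest 'acdccb' ignored (set empty)
after full input: {}  (accept=1 not in)

Answer: REJECT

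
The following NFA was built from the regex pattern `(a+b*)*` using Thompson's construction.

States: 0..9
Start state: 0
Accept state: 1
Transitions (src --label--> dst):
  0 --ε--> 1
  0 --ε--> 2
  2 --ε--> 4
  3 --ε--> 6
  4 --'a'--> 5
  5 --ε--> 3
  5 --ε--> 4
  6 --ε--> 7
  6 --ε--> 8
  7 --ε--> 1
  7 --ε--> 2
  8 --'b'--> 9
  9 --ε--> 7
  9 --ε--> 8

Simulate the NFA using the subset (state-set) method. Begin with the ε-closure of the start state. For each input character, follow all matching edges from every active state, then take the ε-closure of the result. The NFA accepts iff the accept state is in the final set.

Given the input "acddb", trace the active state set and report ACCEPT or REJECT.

Answer: REJECT

Trace:
initial (ε-close {0}): {0,1,2,4}
'a' @ 1: {1,2,3,4,5,6,7,8}  (accept∈set)
'c' @ 2: {}  — dead — no transitions
rest 'ddb' ignored (set empty)
after full input: {}  (accept=1 not in)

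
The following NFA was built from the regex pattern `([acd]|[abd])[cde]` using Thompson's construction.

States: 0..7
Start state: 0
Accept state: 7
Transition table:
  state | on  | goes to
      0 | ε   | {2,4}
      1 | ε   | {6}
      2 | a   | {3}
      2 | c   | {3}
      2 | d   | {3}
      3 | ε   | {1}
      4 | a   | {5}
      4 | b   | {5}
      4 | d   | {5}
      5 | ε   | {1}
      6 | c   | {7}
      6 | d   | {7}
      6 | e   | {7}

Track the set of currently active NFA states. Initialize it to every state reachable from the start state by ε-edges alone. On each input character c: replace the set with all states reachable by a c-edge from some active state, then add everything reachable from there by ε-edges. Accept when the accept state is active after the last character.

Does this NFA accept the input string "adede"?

initial (ε-close {0}): {0,2,4}
'a' @ 1: {1,3,5,6}
'd' @ 2: {7}  (accept∈set)
'e' @ 3: {}  — no active states
rest 'de' ignored (set empty)
after full input: {}  (accept=7 not in)

Answer: REJECT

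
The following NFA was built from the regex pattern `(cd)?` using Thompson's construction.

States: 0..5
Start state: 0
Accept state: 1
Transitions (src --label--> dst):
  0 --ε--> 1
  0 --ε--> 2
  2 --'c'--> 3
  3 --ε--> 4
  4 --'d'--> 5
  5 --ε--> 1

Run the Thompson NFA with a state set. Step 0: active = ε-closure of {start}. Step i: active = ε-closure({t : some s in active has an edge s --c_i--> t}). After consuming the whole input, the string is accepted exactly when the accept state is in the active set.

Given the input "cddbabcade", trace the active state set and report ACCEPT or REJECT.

S₀ = ε-closure({0}) = {0,1,2}
'c' @ 1: {3,4}
'd' @ 2: {1,5}  (accept∈set)
'd' @ 3: {}  — state set empty
rest 'babcade' ignored (set empty)
final: {}; accept 1 not in set

Answer: REJECT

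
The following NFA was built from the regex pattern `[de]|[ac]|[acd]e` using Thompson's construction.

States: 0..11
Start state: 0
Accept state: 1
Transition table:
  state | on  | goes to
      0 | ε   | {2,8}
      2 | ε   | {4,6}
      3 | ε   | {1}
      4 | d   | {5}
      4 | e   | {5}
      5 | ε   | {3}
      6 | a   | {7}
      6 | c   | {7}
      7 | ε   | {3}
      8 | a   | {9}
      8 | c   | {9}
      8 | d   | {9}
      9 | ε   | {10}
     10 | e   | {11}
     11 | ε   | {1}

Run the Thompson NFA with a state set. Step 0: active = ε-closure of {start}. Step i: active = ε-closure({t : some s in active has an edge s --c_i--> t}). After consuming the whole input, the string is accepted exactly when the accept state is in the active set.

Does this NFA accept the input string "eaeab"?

Answer: REJECT

Steps:
S₀ = ε-closure({0}) = {0,2,4,6,8}
'e' @ 1: {1,3,5}  ✓accept
'a' @ 2: {}  — no active states
rest 'eab' ignored (set empty)
final: {}; accept 1 not in set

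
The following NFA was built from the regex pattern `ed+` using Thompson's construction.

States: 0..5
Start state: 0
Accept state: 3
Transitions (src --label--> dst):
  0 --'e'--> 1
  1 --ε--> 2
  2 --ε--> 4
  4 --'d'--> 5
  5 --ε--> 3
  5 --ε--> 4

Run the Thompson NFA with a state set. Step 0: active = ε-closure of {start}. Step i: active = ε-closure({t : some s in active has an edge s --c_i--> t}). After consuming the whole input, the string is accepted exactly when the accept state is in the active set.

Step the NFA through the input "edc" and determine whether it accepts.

Answer: REJECT

Steps:
S₀ = ε-closure({0}) = {0}
'e' @ 1: {1,2,4}
'd' @ 2: {3,4,5}  ✓accept
'c' @ 3: {}  — dead — no transitions
final: {}; accept 3 not in set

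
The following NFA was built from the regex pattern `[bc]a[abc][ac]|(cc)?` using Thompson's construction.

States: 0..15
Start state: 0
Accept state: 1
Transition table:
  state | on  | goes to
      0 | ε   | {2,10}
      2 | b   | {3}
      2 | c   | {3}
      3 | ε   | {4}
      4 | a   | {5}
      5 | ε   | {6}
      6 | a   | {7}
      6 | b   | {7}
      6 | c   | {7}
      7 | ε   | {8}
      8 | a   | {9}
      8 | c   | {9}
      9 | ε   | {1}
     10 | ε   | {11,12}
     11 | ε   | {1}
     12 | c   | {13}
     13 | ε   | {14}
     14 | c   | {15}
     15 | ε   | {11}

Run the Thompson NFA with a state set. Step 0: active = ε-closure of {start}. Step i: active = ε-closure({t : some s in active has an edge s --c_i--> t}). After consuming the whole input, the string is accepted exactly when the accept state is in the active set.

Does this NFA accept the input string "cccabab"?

Answer: REJECT

Derivation:
initial (ε-close {0}): {0,1,2,10,11,12}
'c' @ 1: {3,4,13,14}
'c' @ 2: {1,11,15}  (accept∈set)
'c' @ 3: {}  — state set empty
rest 'abab' ignored (set empty)
end set {} — state 1 not in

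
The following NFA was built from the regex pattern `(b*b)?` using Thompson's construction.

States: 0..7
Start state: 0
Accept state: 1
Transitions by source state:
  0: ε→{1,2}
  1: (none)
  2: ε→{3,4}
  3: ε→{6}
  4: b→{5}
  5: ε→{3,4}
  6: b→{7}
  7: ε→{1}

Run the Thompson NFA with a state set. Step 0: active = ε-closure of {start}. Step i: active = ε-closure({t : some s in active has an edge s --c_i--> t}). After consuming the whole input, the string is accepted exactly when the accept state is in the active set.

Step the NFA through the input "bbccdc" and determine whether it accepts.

Answer: REJECT

Trace:
initial (ε-close {0}): {0,1,2,3,4,6}
'b' @ 1: {1,3,4,5,6,7}  [accepting]
'b' @ 2: {1,3,4,5,6,7}  [accepting]
'c' @ 3: {}  — no active states
rest 'cdc' ignored (set empty)
end set {} — state 1 not in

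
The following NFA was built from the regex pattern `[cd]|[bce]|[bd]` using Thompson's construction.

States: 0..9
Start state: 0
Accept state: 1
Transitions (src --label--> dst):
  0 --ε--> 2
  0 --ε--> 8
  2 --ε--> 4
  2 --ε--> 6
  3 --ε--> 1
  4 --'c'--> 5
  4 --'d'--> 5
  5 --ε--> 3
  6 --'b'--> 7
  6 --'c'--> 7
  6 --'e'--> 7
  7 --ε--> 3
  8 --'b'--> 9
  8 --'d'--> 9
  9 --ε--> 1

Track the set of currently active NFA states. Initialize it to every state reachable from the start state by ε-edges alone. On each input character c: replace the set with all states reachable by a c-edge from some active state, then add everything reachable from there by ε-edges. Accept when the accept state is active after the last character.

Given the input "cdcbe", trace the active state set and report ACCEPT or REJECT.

initial (ε-close {0}): {0,2,4,6,8}
'c' @ 1: {1,3,5,7}  [accepting]
'd' @ 2: {}  — state set empty
rest 'cbe' ignored (set empty)
final: {}; accept 1 not in set

Answer: REJECT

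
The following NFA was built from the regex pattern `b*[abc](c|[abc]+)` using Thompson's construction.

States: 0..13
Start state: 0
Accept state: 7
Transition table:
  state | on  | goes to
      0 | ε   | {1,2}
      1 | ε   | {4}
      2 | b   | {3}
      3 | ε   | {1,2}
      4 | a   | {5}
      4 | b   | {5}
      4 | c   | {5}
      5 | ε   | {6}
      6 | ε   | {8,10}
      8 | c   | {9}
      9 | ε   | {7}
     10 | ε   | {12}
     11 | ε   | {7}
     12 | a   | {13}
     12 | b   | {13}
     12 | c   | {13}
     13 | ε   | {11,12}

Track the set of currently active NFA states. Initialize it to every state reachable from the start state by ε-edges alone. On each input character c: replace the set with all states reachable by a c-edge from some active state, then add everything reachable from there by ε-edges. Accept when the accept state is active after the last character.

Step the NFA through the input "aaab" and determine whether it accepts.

Answer: ACCEPT

Derivation:
start: ε-closure({0}) = {0,1,2,4}
'a' @ 1: {5,6,8,10,12}
'a' @ 2: {7,11,12,13}  (accept∈set)
'a' @ 3: {7,11,12,13}  (accept∈set)
'b' @ 4: {7,11,12,13}  (accept∈set)
after full input: {7,11,12,13}  (accept=7 in)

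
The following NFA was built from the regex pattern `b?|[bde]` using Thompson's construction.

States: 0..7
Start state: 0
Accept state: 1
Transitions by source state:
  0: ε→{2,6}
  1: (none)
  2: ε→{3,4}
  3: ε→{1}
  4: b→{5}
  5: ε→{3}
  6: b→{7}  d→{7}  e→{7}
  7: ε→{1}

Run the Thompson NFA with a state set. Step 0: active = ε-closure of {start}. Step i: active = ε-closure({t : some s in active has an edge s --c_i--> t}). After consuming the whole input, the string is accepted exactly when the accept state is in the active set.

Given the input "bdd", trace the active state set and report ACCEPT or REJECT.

Answer: REJECT

Trace:
start: ε-closure({0}) = {0,1,2,3,4,6}
'b' @ 1: {1,3,5,7}  ✓accept
'd' @ 2: {}  — no active states
rest 'd' ignored (set empty)
final: {}; accept 1 not in set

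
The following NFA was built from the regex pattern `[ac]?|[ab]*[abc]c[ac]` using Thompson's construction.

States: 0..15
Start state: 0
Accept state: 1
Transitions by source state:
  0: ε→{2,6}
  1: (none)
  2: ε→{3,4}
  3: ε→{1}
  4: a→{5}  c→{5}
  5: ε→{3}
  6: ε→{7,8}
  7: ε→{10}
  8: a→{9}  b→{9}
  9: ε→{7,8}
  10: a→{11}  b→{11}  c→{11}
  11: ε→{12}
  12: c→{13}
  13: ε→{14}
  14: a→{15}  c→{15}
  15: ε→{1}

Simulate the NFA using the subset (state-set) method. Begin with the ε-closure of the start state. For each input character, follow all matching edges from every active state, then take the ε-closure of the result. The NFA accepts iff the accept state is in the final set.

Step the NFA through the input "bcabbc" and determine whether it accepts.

Answer: REJECT

Derivation:
start: ε-closure({0}) = {0,1,2,3,4,6,7,8,10}
'b' @ 1: {7,8,9,10,11,12}
'c' @ 2: {11,12,13,14}
'a' @ 3: {1,15}  (accept∈set)
'b' @ 4: {}  — dead — no transitions
rest 'bc' ignored (set empty)
end set {} — state 1 not in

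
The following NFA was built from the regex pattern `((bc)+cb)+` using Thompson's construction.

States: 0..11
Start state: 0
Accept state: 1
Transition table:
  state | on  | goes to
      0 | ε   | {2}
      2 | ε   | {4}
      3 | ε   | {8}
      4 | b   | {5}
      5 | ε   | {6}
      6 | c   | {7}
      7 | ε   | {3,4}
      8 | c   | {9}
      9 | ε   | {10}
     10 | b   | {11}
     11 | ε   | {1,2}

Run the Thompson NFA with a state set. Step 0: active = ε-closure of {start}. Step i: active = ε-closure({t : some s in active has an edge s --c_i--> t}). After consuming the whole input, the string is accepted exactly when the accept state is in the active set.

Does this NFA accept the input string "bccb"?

initial (ε-close {0}): {0,2,4}
'b' @ 1: {5,6}
'c' @ 2: {3,4,7,8}
'c' @ 3: {9,10}
'b' @ 4: {1,2,4,11}  ✓accept
after full input: {1,2,4,11}  (accept=1 in)

Answer: ACCEPT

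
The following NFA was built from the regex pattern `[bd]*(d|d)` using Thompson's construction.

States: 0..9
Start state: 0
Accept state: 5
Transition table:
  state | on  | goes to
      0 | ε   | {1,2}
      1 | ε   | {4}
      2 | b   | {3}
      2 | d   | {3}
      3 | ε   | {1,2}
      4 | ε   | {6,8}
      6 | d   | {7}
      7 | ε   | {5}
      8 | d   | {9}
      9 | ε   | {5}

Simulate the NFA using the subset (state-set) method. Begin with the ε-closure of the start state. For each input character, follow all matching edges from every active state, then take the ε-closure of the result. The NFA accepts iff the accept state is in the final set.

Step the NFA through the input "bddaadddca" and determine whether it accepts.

initial (ε-close {0}): {0,1,2,4,6,8}
'b' @ 1: {1,2,3,4,6,8}
'd' @ 2: {1,2,3,4,5,6,7,8,9}  [accepting]
'd' @ 3: {1,2,3,4,5,6,7,8,9}  [accepting]
'a' @ 4: {}  — dead — no transitions
rest 'adddca' ignored (set empty)
end set {} — state 5 not in

Answer: REJECT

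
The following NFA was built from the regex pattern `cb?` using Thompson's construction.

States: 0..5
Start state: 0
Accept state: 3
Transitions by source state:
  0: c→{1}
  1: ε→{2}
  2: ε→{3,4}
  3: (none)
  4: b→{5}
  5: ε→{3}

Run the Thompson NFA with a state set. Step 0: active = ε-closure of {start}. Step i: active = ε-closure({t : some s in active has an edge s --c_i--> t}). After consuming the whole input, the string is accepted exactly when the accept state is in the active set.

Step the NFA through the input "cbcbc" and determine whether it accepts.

initial (ε-close {0}): {0}
'c' @ 1: {1,2,3,4}  (accept∈set)
'b' @ 2: {3,5}  (accept∈set)
'c' @ 3: {}  — no active states
rest 'bc' ignored (set empty)
after full input: {}  (accept=3 not in)

Answer: REJECT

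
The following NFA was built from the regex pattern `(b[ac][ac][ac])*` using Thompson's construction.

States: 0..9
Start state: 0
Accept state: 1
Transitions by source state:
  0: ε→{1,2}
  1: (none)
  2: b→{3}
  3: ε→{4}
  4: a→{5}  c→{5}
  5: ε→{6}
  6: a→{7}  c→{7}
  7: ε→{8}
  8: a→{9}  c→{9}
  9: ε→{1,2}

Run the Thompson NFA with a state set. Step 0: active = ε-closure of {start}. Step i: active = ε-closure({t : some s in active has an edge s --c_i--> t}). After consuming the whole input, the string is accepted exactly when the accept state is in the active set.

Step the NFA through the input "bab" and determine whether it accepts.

Answer: REJECT

Derivation:
S₀ = ε-closure({0}) = {0,1,2}
'b' @ 1: {3,4}
'a' @ 2: {5,6}
'b' @ 3: {}  — no active states
end set {} — state 1 not in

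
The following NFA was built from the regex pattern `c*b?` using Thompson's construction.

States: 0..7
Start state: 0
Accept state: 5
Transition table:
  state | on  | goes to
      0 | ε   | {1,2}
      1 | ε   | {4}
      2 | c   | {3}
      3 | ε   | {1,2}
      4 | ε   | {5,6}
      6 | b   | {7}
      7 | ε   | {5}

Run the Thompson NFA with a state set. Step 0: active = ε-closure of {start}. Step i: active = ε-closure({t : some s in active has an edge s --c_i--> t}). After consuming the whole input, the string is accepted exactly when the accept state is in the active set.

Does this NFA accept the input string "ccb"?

initial (ε-close {0}): {0,1,2,4,5,6}
'c' @ 1: {1,2,3,4,5,6}  ✓accept
'c' @ 2: {1,2,3,4,5,6}  ✓accept
'b' @ 3: {5,7}  ✓accept
final: {5,7}; accept 5 in set

Answer: ACCEPT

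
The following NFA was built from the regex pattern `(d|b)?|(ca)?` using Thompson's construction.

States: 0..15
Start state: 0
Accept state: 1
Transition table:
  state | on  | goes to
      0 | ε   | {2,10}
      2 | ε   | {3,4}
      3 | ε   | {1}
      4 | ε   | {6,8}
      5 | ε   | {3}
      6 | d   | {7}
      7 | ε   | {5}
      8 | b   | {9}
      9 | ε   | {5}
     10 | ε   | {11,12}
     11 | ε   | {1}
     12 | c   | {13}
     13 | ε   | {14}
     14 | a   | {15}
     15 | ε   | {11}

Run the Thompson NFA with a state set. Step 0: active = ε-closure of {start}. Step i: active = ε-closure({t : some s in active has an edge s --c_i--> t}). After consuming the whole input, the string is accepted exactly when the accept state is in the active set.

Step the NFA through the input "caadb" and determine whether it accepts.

Answer: REJECT

Steps:
initial (ε-close {0}): {0,1,2,3,4,6,8,10,11,12}
'c' @ 1: {13,14}
'a' @ 2: {1,11,15}  ✓accept
'a' @ 3: {}  — dead — no transitions
rest 'db' ignored (set empty)
end set {} — state 1 not in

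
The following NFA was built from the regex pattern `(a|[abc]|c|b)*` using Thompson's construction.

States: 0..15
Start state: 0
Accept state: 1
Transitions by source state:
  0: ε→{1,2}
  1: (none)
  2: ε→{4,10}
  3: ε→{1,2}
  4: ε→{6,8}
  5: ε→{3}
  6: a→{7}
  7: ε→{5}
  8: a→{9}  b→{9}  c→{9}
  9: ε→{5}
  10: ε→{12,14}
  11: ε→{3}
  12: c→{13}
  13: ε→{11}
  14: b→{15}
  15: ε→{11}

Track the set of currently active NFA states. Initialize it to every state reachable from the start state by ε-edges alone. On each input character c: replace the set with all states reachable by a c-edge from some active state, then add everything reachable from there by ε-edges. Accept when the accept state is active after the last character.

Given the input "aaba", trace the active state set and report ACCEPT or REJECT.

Answer: ACCEPT

Derivation:
start: ε-closure({0}) = {0,1,2,4,6,8,10,12,14}
'a' @ 1: {1,2,3,4,5,6,7,8,9,10,12,14}  (accept∈set)
'a' @ 2: {1,2,3,4,5,6,7,8,9,10,12,14}  (accept∈set)
'b' @ 3: {1,2,3,4,5,6,8,9,10,11,12,14,15}  (accept∈set)
'a' @ 4: {1,2,3,4,5,6,7,8,9,10,12,14}  (accept∈set)
after full input: {1,2,3,4,5,6,7,8,9,10,12,14}  (accept=1 in)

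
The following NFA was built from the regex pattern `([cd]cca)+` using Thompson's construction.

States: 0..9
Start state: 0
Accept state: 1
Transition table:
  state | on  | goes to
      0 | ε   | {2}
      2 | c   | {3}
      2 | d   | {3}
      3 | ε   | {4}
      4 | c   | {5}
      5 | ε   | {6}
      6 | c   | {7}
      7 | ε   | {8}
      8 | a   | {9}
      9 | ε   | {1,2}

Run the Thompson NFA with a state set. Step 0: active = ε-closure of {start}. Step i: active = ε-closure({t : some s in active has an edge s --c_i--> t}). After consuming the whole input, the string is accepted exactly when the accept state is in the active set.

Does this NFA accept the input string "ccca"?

Answer: ACCEPT

Derivation:
initial (ε-close {0}): {0,2}
'c' @ 1: {3,4}
'c' @ 2: {5,6}
'c' @ 3: {7,8}
'a' @ 4: {1,2,9}  [accepting]
final: {1,2,9}; accept 1 in set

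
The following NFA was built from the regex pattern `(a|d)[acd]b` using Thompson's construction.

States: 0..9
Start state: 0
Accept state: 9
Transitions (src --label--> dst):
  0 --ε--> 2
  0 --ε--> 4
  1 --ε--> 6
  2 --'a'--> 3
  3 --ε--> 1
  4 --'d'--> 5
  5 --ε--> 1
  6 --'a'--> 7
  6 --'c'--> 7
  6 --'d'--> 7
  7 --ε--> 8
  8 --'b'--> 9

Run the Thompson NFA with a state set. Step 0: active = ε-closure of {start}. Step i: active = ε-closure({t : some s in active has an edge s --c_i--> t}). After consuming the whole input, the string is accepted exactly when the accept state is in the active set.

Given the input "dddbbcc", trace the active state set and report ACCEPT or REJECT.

S₀ = ε-closure({0}) = {0,2,4}
'd' @ 1: {1,5,6}
'd' @ 2: {7,8}
'd' @ 3: {}  — dead — no transitions
rest 'bbcc' ignored (set empty)
after full input: {}  (accept=9 not in)

Answer: REJECT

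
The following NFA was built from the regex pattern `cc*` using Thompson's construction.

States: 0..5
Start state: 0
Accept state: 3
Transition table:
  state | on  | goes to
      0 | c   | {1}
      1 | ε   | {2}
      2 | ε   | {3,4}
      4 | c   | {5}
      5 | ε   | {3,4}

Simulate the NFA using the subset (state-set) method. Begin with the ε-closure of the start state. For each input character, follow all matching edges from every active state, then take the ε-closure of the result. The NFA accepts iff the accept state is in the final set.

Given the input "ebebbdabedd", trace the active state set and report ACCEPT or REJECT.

start: ε-closure({0}) = {0}
'e' @ 1: {}  — no active states
rest 'bebbdabedd' ignored (set empty)
final: {}; accept 3 not in set

Answer: REJECT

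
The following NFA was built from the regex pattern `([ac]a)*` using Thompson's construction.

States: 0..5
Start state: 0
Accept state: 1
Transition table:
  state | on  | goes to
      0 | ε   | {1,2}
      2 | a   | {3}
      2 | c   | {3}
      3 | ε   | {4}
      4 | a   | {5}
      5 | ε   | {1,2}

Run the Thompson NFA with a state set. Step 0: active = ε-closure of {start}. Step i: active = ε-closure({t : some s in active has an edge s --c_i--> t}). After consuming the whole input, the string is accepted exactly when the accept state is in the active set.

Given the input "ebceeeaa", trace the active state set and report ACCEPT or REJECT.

initial (ε-close {0}): {0,1,2}
'e' @ 1: {}  — no active states
rest 'bceeeaa' ignored (set empty)
after full input: {}  (accept=1 not in)

Answer: REJECT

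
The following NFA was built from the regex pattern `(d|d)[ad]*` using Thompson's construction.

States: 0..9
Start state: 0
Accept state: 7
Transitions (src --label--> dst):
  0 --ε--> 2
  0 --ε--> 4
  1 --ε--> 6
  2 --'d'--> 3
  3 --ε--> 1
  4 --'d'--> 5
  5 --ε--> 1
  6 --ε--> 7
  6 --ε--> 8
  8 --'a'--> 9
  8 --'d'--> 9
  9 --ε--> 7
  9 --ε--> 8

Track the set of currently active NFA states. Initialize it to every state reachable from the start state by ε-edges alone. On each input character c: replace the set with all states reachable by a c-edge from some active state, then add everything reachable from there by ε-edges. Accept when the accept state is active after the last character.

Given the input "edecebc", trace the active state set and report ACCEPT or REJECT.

S₀ = ε-closure({0}) = {0,2,4}
'e' @ 1: {}  — state set empty
rest 'decebc' ignored (set empty)
end set {} — state 7 not in

Answer: REJECT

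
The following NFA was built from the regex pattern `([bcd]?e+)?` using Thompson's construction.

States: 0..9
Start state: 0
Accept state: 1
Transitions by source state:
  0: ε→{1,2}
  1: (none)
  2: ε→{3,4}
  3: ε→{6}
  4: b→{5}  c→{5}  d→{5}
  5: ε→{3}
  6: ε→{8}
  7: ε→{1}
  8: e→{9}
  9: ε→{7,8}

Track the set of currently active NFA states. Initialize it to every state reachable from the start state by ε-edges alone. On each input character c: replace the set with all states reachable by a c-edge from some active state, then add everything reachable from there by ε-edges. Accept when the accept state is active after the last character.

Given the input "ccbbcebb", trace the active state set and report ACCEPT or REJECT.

Answer: REJECT

Steps:
S₀ = ε-closure({0}) = {0,1,2,3,4,6,8}
'c' @ 1: {3,5,6,8}
'c' @ 2: {}  — no active states
rest 'bbcebb' ignored (set empty)
final: {}; accept 1 not in set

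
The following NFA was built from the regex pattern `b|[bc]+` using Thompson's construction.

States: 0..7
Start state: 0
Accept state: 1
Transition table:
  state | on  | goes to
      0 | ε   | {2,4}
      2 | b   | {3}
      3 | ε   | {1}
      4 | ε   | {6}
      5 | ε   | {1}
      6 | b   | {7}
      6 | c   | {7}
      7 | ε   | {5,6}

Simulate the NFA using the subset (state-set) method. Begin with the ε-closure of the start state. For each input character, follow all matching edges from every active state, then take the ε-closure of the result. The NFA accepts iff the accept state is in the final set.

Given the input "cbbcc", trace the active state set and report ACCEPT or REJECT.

start: ε-closure({0}) = {0,2,4,6}
'c' @ 1: {1,5,6,7}  (accept∈set)
'b' @ 2: {1,5,6,7}  (accept∈set)
'b' @ 3: {1,5,6,7}  (accept∈set)
'c' @ 4: {1,5,6,7}  (accept∈set)
'c' @ 5: {1,5,6,7}  (accept∈set)
after full input: {1,5,6,7}  (accept=1 in)

Answer: ACCEPT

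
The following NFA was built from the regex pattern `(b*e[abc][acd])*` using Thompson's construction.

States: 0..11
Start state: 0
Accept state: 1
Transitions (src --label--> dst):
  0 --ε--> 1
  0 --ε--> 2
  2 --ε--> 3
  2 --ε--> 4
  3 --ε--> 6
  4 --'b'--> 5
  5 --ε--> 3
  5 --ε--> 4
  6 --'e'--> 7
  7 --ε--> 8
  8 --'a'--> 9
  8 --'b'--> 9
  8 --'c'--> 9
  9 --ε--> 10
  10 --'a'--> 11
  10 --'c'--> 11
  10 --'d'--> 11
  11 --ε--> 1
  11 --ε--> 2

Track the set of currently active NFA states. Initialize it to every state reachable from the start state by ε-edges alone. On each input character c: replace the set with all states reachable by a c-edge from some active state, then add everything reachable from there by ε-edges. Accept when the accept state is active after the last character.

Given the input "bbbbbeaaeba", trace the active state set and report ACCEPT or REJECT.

Answer: ACCEPT

Trace:
start: ε-closure({0}) = {0,1,2,3,4,6}
'b' @ 1: {3,4,5,6}
'b' @ 2: {3,4,5,6}
'b' @ 3: {3,4,5,6}
'b' @ 4: {3,4,5,6}
'b' @ 5: {3,4,5,6}
'e' @ 6: {7,8}
'a' @ 7: {9,10}
'a' @ 8: {1,2,3,4,6,11}  ✓accept
'e' @ 9: {7,8}
'b' @ 10: {9,10}
'a' @ 11: {1,2,3,4,6,11}  ✓accept
end set {1,2,3,4,6,11} — state 1 in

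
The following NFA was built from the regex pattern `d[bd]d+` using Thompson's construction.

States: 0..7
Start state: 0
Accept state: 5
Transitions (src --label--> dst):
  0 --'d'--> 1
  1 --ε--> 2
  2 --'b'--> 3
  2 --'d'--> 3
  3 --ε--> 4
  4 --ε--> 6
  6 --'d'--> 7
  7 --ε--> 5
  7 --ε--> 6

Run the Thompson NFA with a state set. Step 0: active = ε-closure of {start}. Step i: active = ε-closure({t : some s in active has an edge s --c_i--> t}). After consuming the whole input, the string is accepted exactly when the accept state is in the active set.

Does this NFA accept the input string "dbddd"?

Answer: ACCEPT

Derivation:
S₀ = ε-closure({0}) = {0}
'd' @ 1: {1,2}
'b' @ 2: {3,4,6}
'd' @ 3: {5,6,7}  [accepting]
'd' @ 4: {5,6,7}  [accepting]
'd' @ 5: {5,6,7}  [accepting]
after full input: {5,6,7}  (accept=5 in)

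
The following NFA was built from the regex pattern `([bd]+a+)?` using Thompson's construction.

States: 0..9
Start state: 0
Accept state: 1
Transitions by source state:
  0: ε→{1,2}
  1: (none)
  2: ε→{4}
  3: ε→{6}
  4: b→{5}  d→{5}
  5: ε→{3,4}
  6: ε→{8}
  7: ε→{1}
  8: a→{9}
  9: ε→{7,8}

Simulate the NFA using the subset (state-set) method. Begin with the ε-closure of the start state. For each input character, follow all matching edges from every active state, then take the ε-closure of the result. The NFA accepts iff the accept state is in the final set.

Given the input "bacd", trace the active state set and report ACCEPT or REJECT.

start: ε-closure({0}) = {0,1,2,4}
'b' @ 1: {3,4,5,6,8}
'a' @ 2: {1,7,8,9}  ✓accept
'c' @ 3: {}  — state set empty
rest 'd' ignored (set empty)
end set {} — state 1 not in

Answer: REJECT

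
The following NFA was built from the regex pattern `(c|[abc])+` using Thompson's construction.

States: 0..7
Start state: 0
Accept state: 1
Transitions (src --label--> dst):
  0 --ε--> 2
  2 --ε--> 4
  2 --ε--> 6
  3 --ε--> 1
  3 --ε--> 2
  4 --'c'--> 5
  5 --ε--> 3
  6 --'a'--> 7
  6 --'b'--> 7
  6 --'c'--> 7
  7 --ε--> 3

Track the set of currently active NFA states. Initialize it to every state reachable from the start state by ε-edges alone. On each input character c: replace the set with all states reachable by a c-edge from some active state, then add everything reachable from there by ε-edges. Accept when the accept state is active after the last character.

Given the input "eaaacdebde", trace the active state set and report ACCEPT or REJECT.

initial (ε-close {0}): {0,2,4,6}
'e' @ 1: {}  — state set empty
rest 'aaacdebde' ignored (set empty)
after full input: {}  (accept=1 not in)

Answer: REJECT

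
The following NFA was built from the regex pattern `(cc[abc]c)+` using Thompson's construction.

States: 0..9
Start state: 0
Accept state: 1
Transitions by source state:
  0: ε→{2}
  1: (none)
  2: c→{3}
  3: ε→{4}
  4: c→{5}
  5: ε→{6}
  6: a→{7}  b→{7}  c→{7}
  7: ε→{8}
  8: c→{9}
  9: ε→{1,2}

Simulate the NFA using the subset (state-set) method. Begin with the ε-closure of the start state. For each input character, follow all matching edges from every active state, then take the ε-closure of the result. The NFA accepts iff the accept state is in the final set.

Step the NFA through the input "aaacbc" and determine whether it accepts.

initial (ε-close {0}): {0,2}
'a' @ 1: {}  — dead — no transitions
rest 'aacbc' ignored (set empty)
end set {} — state 1 not in

Answer: REJECT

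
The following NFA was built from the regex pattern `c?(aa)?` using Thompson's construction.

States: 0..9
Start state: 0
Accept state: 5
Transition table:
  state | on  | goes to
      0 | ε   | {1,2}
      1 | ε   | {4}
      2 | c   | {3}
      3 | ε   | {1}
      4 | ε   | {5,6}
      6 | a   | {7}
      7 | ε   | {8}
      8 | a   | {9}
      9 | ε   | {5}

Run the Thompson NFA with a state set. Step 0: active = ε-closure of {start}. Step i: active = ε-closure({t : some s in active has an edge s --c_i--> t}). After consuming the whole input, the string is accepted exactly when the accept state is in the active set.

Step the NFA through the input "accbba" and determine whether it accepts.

Answer: REJECT

Steps:
initial (ε-close {0}): {0,1,2,4,5,6}
'a' @ 1: {7,8}
'c' @ 2: {}  — state set empty
rest 'cbba' ignored (set empty)
end set {} — state 5 not in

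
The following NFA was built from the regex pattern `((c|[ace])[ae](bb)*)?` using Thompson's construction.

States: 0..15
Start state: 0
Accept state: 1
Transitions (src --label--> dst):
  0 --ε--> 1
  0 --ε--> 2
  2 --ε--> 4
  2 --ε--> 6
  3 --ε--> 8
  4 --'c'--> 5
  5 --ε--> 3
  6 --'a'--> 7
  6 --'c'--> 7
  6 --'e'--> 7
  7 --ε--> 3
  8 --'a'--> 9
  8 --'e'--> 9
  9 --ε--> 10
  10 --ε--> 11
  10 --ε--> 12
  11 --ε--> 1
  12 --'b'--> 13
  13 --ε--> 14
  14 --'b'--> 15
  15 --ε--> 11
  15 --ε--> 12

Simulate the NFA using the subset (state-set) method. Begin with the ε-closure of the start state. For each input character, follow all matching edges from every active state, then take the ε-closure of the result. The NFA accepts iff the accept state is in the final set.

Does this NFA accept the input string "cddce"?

start: ε-closure({0}) = {0,1,2,4,6}
'c' @ 1: {3,5,7,8}
'd' @ 2: {}  — no active states
rest 'dce' ignored (set empty)
end set {} — state 1 not in

Answer: REJECT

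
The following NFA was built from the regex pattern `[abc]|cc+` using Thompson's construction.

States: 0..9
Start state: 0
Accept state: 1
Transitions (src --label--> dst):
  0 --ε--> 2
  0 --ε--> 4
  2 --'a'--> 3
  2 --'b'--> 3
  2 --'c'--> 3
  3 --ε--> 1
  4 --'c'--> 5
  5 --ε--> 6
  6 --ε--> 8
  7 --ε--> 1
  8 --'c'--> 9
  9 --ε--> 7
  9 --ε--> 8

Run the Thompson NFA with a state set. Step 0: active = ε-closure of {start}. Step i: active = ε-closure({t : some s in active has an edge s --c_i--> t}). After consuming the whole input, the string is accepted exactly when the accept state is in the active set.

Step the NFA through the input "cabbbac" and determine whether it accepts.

Answer: REJECT

Trace:
initial (ε-close {0}): {0,2,4}
'c' @ 1: {1,3,5,6,8}  (accept∈set)
'a' @ 2: {}  — dead — no transitions
rest 'bbbac' ignored (set empty)
after full input: {}  (accept=1 not in)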